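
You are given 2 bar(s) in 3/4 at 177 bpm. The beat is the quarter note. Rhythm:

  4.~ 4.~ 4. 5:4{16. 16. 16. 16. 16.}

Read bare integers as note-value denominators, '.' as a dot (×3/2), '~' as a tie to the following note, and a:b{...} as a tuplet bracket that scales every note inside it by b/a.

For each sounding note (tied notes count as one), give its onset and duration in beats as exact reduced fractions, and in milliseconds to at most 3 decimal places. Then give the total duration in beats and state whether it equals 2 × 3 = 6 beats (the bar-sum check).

1) 0.0ms=0b +1525.424ms=9/2b
2) 1525.424ms=9/2b +101.695ms=3/10b
3) 1627.119ms=24/5b +101.695ms=3/10b
4) 1728.814ms=51/10b +101.695ms=3/10b
5) 1830.508ms=27/5b +101.695ms=3/10b
6) 1932.203ms=57/10b +101.695ms=3/10b
Σ=6b of 6 (177bpm 3/4) — PASS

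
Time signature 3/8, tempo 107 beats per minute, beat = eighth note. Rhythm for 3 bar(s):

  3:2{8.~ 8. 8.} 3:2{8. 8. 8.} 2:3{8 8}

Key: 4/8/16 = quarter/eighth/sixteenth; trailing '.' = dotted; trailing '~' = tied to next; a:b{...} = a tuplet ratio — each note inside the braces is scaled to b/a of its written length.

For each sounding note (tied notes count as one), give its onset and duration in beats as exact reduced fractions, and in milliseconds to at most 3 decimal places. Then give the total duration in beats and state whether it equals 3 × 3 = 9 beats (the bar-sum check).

1) 0.0ms=0b +1121.495ms=2b
2) 1121.495ms=2b +560.748ms=1b
3) 1682.243ms=3b +560.748ms=1b
4) 2242.991ms=4b +560.748ms=1b
5) 2803.738ms=5b +560.748ms=1b
6) 3364.486ms=6b +841.121ms=3/2b
7) 4205.607ms=15/2b +841.121ms=3/2b
Σ=9b of 9 (107bpm 3/8) — PASS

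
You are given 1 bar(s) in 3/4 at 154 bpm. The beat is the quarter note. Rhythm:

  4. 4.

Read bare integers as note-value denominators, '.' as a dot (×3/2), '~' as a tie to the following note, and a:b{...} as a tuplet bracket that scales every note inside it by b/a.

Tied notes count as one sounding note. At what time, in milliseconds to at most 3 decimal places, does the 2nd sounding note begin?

1. 0.0ms @ 0 + 584.416ms (3/2)
2. 584.416ms @ 3/2 + 584.416ms (3/2)

note 2 onset = 3/2b = 584.416ms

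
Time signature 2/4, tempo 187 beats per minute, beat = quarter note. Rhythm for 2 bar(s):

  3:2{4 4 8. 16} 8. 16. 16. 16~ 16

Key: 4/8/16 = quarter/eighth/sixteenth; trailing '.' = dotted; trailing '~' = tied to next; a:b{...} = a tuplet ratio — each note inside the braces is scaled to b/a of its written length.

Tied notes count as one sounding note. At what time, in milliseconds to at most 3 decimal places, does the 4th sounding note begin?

1. 0.0ms @ 0 + 213.904ms (2/3)
2. 213.904ms @ 2/3 + 213.904ms (2/3)
3. 427.807ms @ 4/3 + 160.428ms (1/2)
4. 588.235ms @ 11/6 + 53.476ms (1/6)
5. 641.711ms @ 2 + 240.642ms (3/4)
6. 882.353ms @ 11/4 + 120.321ms (3/8)
7. 1002.674ms @ 25/8 + 120.321ms (3/8)
8. 1122.995ms @ 7/2 + 160.428ms (1/2)

note 4 onset = 11/6b = 588.235ms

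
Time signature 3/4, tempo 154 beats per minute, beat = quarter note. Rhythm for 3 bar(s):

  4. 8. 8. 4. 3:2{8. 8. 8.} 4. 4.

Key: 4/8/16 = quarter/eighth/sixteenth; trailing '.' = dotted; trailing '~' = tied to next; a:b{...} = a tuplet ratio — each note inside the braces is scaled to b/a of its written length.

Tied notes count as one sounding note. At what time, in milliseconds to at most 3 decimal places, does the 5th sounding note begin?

note 5 onset = 9/2b = 1753.247ms

1. 0.0ms @ 0 + 584.416ms (3/2)
2. 584.416ms @ 3/2 + 292.208ms (3/4)
3. 876.623ms @ 9/4 + 292.208ms (3/4)
4. 1168.831ms @ 3 + 584.416ms (3/2)
5. 1753.247ms @ 9/2 + 194.805ms (1/2)
6. 1948.052ms @ 5 + 194.805ms (1/2)
7. 2142.857ms @ 11/2 + 194.805ms (1/2)
8. 2337.662ms @ 6 + 584.416ms (3/2)
9. 2922.078ms @ 15/2 + 584.416ms (3/2)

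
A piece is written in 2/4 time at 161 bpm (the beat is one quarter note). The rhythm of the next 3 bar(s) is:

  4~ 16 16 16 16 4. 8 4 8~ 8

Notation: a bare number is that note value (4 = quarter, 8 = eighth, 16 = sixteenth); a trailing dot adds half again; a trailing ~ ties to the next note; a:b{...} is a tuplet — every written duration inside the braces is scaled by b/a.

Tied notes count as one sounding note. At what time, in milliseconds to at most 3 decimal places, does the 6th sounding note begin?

note 6 onset = 7/2b = 1304.348ms

1. 0.0ms @ 0 + 465.839ms (5/4)
2. 465.839ms @ 5/4 + 93.168ms (1/4)
3. 559.006ms @ 3/2 + 93.168ms (1/4)
4. 652.174ms @ 7/4 + 93.168ms (1/4)
5. 745.342ms @ 2 + 559.006ms (3/2)
6. 1304.348ms @ 7/2 + 186.335ms (1/2)
7. 1490.683ms @ 4 + 372.671ms (1)
8. 1863.354ms @ 5 + 372.671ms (1)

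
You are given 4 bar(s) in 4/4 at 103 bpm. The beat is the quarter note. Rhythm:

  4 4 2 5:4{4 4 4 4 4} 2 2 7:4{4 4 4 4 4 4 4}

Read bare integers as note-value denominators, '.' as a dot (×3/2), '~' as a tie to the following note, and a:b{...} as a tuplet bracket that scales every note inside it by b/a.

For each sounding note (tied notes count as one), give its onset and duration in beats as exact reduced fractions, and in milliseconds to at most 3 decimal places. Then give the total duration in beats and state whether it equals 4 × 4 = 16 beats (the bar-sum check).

1) 0.0ms=0b +582.524ms=1b
2) 582.524ms=1b +582.524ms=1b
3) 1165.049ms=2b +1165.049ms=2b
4) 2330.097ms=4b +466.019ms=4/5b
5) 2796.117ms=24/5b +466.019ms=4/5b
6) 3262.136ms=28/5b +466.019ms=4/5b
7) 3728.155ms=32/5b +466.019ms=4/5b
8) 4194.175ms=36/5b +466.019ms=4/5b
9) 4660.194ms=8b +1165.049ms=2b
10) 5825.243ms=10b +1165.049ms=2b
11) 6990.291ms=12b +332.871ms=4/7b
12) 7323.162ms=88/7b +332.871ms=4/7b
13) 7656.033ms=92/7b +332.871ms=4/7b
14) 7988.904ms=96/7b +332.871ms=4/7b
15) 8321.775ms=100/7b +332.871ms=4/7b
16) 8654.646ms=104/7b +332.871ms=4/7b
17) 8987.517ms=108/7b +332.871ms=4/7b
Σ=16b of 16 (103bpm 4/4) — PASS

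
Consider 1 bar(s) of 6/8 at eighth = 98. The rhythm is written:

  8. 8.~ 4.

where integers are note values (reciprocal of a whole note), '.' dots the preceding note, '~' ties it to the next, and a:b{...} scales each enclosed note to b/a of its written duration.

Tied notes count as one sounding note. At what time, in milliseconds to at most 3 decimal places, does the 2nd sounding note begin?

1. 0.0ms @ 0 + 918.367ms (3/2)
2. 918.367ms @ 3/2 + 2755.102ms (9/2)

note 2 onset = 3/2b = 918.367ms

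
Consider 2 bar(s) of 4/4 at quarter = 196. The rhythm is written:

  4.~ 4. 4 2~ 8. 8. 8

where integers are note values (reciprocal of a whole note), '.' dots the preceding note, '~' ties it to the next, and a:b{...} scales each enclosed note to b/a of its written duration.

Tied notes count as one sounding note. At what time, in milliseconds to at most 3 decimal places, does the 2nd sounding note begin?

1. 0.0ms @ 0 + 918.367ms (3)
2. 918.367ms @ 3 + 306.122ms (1)
3. 1224.49ms @ 4 + 841.837ms (11/4)
4. 2066.327ms @ 27/4 + 229.592ms (3/4)
5. 2295.918ms @ 15/2 + 153.061ms (1/2)

note 2 onset = 3b = 918.367ms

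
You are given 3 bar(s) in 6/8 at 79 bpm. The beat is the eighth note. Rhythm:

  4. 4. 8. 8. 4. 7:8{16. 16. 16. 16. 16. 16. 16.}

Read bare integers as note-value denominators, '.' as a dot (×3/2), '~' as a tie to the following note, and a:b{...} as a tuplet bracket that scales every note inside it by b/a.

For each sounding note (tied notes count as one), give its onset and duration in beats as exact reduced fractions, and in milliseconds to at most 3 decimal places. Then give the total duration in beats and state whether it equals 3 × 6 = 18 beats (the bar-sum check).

1) 0.0ms=0b +2278.481ms=3b
2) 2278.481ms=3b +2278.481ms=3b
3) 4556.962ms=6b +1139.241ms=3/2b
4) 5696.203ms=15/2b +1139.241ms=3/2b
5) 6835.443ms=9b +2278.481ms=3b
6) 9113.924ms=12b +650.995ms=6/7b
7) 9764.919ms=90/7b +650.995ms=6/7b
8) 10415.913ms=96/7b +650.995ms=6/7b
9) 11066.908ms=102/7b +650.995ms=6/7b
10) 11717.902ms=108/7b +650.995ms=6/7b
11) 12368.897ms=114/7b +650.995ms=6/7b
12) 13019.892ms=120/7b +650.995ms=6/7b
Σ=18b of 18 (79bpm 6/8) — PASS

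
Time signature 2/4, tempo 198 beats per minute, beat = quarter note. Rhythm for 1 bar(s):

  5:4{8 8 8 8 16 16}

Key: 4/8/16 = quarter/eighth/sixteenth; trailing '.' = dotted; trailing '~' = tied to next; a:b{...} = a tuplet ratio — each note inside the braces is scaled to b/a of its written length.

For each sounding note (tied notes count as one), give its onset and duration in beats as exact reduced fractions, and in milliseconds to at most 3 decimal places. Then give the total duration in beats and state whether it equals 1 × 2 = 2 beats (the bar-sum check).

1) 0.0ms=0b +121.212ms=2/5b
2) 121.212ms=2/5b +121.212ms=2/5b
3) 242.424ms=4/5b +121.212ms=2/5b
4) 363.636ms=6/5b +121.212ms=2/5b
5) 484.848ms=8/5b +60.606ms=1/5b
6) 545.455ms=9/5b +60.606ms=1/5b
Σ=2b of 2 (198bpm 2/4) — PASS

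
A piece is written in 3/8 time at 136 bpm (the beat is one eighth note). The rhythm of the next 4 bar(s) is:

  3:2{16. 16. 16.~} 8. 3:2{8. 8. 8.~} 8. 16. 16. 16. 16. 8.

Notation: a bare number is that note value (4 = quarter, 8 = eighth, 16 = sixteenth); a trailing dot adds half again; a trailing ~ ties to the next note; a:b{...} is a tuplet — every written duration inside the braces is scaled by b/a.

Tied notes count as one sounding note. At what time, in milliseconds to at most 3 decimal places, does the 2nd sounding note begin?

1. 0.0ms @ 0 + 220.588ms (1/2)
2. 220.588ms @ 1/2 + 220.588ms (1/2)
3. 441.176ms @ 1 + 882.353ms (2)
4. 1323.529ms @ 3 + 441.176ms (1)
5. 1764.706ms @ 4 + 441.176ms (1)
6. 2205.882ms @ 5 + 1102.941ms (5/2)
7. 3308.824ms @ 15/2 + 330.882ms (3/4)
8. 3639.706ms @ 33/4 + 330.882ms (3/4)
9. 3970.588ms @ 9 + 330.882ms (3/4)
10. 4301.471ms @ 39/4 + 330.882ms (3/4)
11. 4632.353ms @ 21/2 + 661.765ms (3/2)

note 2 onset = 1/2b = 220.588ms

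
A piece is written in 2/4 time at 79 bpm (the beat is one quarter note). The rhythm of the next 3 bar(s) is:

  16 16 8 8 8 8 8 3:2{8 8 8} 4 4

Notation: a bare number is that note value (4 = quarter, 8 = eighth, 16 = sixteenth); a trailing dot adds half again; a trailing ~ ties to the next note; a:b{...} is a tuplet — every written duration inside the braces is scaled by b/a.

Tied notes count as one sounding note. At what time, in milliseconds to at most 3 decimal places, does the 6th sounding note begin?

1. 0.0ms @ 0 + 189.873ms (1/4)
2. 189.873ms @ 1/4 + 189.873ms (1/4)
3. 379.747ms @ 1/2 + 379.747ms (1/2)
4. 759.494ms @ 1 + 379.747ms (1/2)
5. 1139.241ms @ 3/2 + 379.747ms (1/2)
6. 1518.987ms @ 2 + 379.747ms (1/2)
7. 1898.734ms @ 5/2 + 379.747ms (1/2)
8. 2278.481ms @ 3 + 253.165ms (1/3)
9. 2531.646ms @ 10/3 + 253.165ms (1/3)
10. 2784.81ms @ 11/3 + 253.165ms (1/3)
11. 3037.975ms @ 4 + 759.494ms (1)
12. 3797.468ms @ 5 + 759.494ms (1)

note 6 onset = 2b = 1518.987ms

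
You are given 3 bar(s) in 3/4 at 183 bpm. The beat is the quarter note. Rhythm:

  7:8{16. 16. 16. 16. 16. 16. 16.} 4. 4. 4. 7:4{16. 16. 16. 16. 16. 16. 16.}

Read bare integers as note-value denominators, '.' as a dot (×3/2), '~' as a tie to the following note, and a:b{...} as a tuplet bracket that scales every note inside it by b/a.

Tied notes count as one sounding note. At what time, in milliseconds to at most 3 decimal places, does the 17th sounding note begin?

note 17 onset = 123/14b = 2880.562ms

1. 0.0ms @ 0 + 140.515ms (3/7)
2. 140.515ms @ 3/7 + 140.515ms (3/7)
3. 281.03ms @ 6/7 + 140.515ms (3/7)
4. 421.546ms @ 9/7 + 140.515ms (3/7)
5. 562.061ms @ 12/7 + 140.515ms (3/7)
6. 702.576ms @ 15/7 + 140.515ms (3/7)
7. 843.091ms @ 18/7 + 140.515ms (3/7)
8. 983.607ms @ 3 + 491.803ms (3/2)
9. 1475.41ms @ 9/2 + 491.803ms (3/2)
10. 1967.213ms @ 6 + 491.803ms (3/2)
11. 2459.016ms @ 15/2 + 70.258ms (3/14)
12. 2529.274ms @ 54/7 + 70.258ms (3/14)
13. 2599.532ms @ 111/14 + 70.258ms (3/14)
14. 2669.789ms @ 57/7 + 70.258ms (3/14)
15. 2740.047ms @ 117/14 + 70.258ms (3/14)
16. 2810.304ms @ 60/7 + 70.258ms (3/14)
17. 2880.562ms @ 123/14 + 70.258ms (3/14)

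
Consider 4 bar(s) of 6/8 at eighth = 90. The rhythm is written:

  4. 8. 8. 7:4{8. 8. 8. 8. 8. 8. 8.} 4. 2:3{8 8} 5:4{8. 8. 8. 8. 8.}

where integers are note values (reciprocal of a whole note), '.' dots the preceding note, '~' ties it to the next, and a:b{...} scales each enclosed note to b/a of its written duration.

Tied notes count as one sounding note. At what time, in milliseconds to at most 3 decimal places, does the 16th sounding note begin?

1. 0.0ms @ 0 + 2000.0ms (3)
2. 2000.0ms @ 3 + 1000.0ms (3/2)
3. 3000.0ms @ 9/2 + 1000.0ms (3/2)
4. 4000.0ms @ 6 + 571.429ms (6/7)
5. 4571.429ms @ 48/7 + 571.429ms (6/7)
6. 5142.857ms @ 54/7 + 571.429ms (6/7)
7. 5714.286ms @ 60/7 + 571.429ms (6/7)
8. 6285.714ms @ 66/7 + 571.429ms (6/7)
9. 6857.143ms @ 72/7 + 571.429ms (6/7)
10. 7428.571ms @ 78/7 + 571.429ms (6/7)
11. 8000.0ms @ 12 + 2000.0ms (3)
12. 10000.0ms @ 15 + 1000.0ms (3/2)
13. 11000.0ms @ 33/2 + 1000.0ms (3/2)
14. 12000.0ms @ 18 + 800.0ms (6/5)
15. 12800.0ms @ 96/5 + 800.0ms (6/5)
16. 13600.0ms @ 102/5 + 800.0ms (6/5)
17. 14400.0ms @ 108/5 + 800.0ms (6/5)
18. 15200.0ms @ 114/5 + 800.0ms (6/5)

note 16 onset = 102/5b = 13600.0ms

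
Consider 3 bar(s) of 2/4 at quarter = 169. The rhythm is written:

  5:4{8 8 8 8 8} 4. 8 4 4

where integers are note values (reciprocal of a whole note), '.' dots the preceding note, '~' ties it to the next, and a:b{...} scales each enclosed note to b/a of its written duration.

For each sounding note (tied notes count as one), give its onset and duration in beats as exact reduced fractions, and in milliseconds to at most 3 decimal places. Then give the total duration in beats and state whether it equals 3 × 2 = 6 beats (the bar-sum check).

1) 0.0ms=0b +142.012ms=2/5b
2) 142.012ms=2/5b +142.012ms=2/5b
3) 284.024ms=4/5b +142.012ms=2/5b
4) 426.036ms=6/5b +142.012ms=2/5b
5) 568.047ms=8/5b +142.012ms=2/5b
6) 710.059ms=2b +532.544ms=3/2b
7) 1242.604ms=7/2b +177.515ms=1/2b
8) 1420.118ms=4b +355.03ms=1b
9) 1775.148ms=5b +355.03ms=1b
Σ=6b of 6 (169bpm 2/4) — PASS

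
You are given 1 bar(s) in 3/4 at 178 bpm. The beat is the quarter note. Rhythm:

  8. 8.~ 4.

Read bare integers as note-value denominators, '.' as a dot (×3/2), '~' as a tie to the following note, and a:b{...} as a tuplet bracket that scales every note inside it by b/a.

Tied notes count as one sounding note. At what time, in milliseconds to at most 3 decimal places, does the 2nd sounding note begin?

1. 0.0ms @ 0 + 252.809ms (3/4)
2. 252.809ms @ 3/4 + 758.427ms (9/4)

note 2 onset = 3/4b = 252.809ms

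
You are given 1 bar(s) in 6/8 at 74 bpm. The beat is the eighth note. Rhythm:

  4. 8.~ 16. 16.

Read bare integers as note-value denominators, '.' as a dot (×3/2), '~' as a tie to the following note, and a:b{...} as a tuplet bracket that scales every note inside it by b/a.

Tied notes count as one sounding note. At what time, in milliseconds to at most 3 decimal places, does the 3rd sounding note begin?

1. 0.0ms @ 0 + 2432.432ms (3)
2. 2432.432ms @ 3 + 1824.324ms (9/4)
3. 4256.757ms @ 21/4 + 608.108ms (3/4)

note 3 onset = 21/4b = 4256.757ms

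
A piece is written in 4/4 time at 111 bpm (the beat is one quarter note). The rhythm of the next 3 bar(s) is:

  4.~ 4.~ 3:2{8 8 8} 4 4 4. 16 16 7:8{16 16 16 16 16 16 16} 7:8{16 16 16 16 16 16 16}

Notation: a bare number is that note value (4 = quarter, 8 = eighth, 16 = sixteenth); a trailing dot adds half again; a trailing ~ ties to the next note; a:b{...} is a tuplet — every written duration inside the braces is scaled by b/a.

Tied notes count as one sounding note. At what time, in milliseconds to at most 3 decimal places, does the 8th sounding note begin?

1. 0.0ms @ 0 + 1801.802ms (10/3)
2. 1801.802ms @ 10/3 + 180.18ms (1/3)
3. 1981.982ms @ 11/3 + 180.18ms (1/3)
4. 2162.162ms @ 4 + 540.541ms (1)
5. 2702.703ms @ 5 + 540.541ms (1)
6. 3243.243ms @ 6 + 810.811ms (3/2)
7. 4054.054ms @ 15/2 + 135.135ms (1/4)
8. 4189.189ms @ 31/4 + 135.135ms (1/4)
9. 4324.324ms @ 8 + 154.44ms (2/7)
10. 4478.764ms @ 58/7 + 154.44ms (2/7)
11. 4633.205ms @ 60/7 + 154.44ms (2/7)
12. 4787.645ms @ 62/7 + 154.44ms (2/7)
13. 4942.085ms @ 64/7 + 154.44ms (2/7)
14. 5096.525ms @ 66/7 + 154.44ms (2/7)
15. 5250.965ms @ 68/7 + 154.44ms (2/7)
16. 5405.405ms @ 10 + 154.44ms (2/7)
17. 5559.846ms @ 72/7 + 154.44ms (2/7)
18. 5714.286ms @ 74/7 + 154.44ms (2/7)
19. 5868.726ms @ 76/7 + 154.44ms (2/7)
20. 6023.166ms @ 78/7 + 154.44ms (2/7)
21. 6177.606ms @ 80/7 + 154.44ms (2/7)
22. 6332.046ms @ 82/7 + 154.44ms (2/7)

note 8 onset = 31/4b = 4189.189ms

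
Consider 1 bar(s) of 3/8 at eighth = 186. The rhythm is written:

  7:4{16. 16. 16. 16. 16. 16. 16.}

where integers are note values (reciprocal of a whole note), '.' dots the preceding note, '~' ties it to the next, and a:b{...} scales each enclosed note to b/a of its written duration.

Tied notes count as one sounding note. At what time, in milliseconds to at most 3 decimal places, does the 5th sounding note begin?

note 5 onset = 12/7b = 552.995ms

1. 0.0ms @ 0 + 138.249ms (3/7)
2. 138.249ms @ 3/7 + 138.249ms (3/7)
3. 276.498ms @ 6/7 + 138.249ms (3/7)
4. 414.747ms @ 9/7 + 138.249ms (3/7)
5. 552.995ms @ 12/7 + 138.249ms (3/7)
6. 691.244ms @ 15/7 + 138.249ms (3/7)
7. 829.493ms @ 18/7 + 138.249ms (3/7)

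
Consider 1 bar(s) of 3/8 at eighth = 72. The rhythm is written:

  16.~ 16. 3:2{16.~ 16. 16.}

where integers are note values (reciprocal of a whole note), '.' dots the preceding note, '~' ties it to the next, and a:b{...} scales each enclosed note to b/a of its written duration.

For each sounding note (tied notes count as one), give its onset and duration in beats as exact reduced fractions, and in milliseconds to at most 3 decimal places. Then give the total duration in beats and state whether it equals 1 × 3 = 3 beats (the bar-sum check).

1) 0.0ms=0b +1250.0ms=3/2b
2) 1250.0ms=3/2b +833.333ms=1b
3) 2083.333ms=5/2b +416.667ms=1/2b
Σ=3b of 3 (72bpm 3/8) — PASS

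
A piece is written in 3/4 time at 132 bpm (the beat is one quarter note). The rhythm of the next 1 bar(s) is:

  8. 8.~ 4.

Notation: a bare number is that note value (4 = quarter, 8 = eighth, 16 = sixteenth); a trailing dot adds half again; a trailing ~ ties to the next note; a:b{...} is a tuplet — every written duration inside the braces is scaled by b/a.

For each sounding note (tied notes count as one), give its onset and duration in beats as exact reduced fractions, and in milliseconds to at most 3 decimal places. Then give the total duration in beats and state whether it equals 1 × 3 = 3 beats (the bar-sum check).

1) 0.0ms=0b +340.909ms=3/4b
2) 340.909ms=3/4b +1022.727ms=9/4b
Σ=3b of 3 (132bpm 3/4) — PASS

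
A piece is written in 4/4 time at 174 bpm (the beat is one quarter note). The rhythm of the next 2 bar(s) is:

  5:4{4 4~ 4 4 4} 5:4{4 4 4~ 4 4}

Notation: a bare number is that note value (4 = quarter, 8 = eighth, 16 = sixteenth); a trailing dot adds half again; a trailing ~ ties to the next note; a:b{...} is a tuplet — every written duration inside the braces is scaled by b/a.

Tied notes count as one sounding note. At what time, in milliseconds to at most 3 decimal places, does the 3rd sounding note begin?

1. 0.0ms @ 0 + 275.862ms (4/5)
2. 275.862ms @ 4/5 + 551.724ms (8/5)
3. 827.586ms @ 12/5 + 275.862ms (4/5)
4. 1103.448ms @ 16/5 + 275.862ms (4/5)
5. 1379.31ms @ 4 + 275.862ms (4/5)
6. 1655.172ms @ 24/5 + 275.862ms (4/5)
7. 1931.034ms @ 28/5 + 551.724ms (8/5)
8. 2482.759ms @ 36/5 + 275.862ms (4/5)

note 3 onset = 12/5b = 827.586ms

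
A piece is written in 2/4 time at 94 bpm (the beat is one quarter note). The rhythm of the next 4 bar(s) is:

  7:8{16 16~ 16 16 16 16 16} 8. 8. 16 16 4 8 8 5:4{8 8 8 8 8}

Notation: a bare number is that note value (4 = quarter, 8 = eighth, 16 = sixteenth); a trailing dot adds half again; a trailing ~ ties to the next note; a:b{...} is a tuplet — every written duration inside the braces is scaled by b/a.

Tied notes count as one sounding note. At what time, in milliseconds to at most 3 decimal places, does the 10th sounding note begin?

note 10 onset = 15/4b = 2393.617ms

1. 0.0ms @ 0 + 182.371ms (2/7)
2. 182.371ms @ 2/7 + 364.742ms (4/7)
3. 547.112ms @ 6/7 + 182.371ms (2/7)
4. 729.483ms @ 8/7 + 182.371ms (2/7)
5. 911.854ms @ 10/7 + 182.371ms (2/7)
6. 1094.225ms @ 12/7 + 182.371ms (2/7)
7. 1276.596ms @ 2 + 478.723ms (3/4)
8. 1755.319ms @ 11/4 + 478.723ms (3/4)
9. 2234.043ms @ 7/2 + 159.574ms (1/4)
10. 2393.617ms @ 15/4 + 159.574ms (1/4)
11. 2553.191ms @ 4 + 638.298ms (1)
12. 3191.489ms @ 5 + 319.149ms (1/2)
13. 3510.638ms @ 11/2 + 319.149ms (1/2)
14. 3829.787ms @ 6 + 255.319ms (2/5)
15. 4085.106ms @ 32/5 + 255.319ms (2/5)
16. 4340.426ms @ 34/5 + 255.319ms (2/5)
17. 4595.745ms @ 36/5 + 255.319ms (2/5)
18. 4851.064ms @ 38/5 + 255.319ms (2/5)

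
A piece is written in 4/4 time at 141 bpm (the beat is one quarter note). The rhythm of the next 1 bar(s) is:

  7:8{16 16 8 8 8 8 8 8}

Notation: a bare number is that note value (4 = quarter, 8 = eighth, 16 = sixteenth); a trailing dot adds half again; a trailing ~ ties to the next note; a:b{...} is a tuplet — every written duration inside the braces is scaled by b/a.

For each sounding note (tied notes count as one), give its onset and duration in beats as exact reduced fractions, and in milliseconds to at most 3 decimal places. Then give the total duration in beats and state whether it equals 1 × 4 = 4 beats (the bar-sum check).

1) 0.0ms=0b +121.581ms=2/7b
2) 121.581ms=2/7b +121.581ms=2/7b
3) 243.161ms=4/7b +243.161ms=4/7b
4) 486.322ms=8/7b +243.161ms=4/7b
5) 729.483ms=12/7b +243.161ms=4/7b
6) 972.644ms=16/7b +243.161ms=4/7b
7) 1215.805ms=20/7b +243.161ms=4/7b
8) 1458.967ms=24/7b +243.161ms=4/7b
Σ=4b of 4 (141bpm 4/4) — PASS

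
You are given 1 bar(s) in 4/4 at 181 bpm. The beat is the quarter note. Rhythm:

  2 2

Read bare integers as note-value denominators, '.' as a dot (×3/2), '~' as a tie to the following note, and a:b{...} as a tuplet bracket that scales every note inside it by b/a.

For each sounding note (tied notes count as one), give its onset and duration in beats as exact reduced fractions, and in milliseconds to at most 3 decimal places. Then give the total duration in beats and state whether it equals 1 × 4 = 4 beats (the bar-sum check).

1) 0.0ms=0b +662.983ms=2b
2) 662.983ms=2b +662.983ms=2b
Σ=4b of 4 (181bpm 4/4) — PASS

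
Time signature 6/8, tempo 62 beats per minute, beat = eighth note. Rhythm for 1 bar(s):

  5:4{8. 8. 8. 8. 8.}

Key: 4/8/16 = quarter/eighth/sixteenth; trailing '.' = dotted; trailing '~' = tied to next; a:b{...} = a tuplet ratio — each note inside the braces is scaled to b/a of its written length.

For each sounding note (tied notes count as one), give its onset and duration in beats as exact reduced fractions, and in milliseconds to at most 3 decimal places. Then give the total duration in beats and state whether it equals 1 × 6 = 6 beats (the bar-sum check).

1) 0.0ms=0b +1161.29ms=6/5b
2) 1161.29ms=6/5b +1161.29ms=6/5b
3) 2322.581ms=12/5b +1161.29ms=6/5b
4) 3483.871ms=18/5b +1161.29ms=6/5b
5) 4645.161ms=24/5b +1161.29ms=6/5b
Σ=6b of 6 (62bpm 6/8) — PASS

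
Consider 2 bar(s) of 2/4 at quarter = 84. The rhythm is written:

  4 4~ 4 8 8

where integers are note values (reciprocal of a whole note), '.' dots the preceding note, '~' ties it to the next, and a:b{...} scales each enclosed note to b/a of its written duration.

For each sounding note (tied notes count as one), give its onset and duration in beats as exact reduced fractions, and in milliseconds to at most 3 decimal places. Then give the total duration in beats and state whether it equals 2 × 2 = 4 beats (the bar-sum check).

1) 0.0ms=0b +714.286ms=1b
2) 714.286ms=1b +1428.571ms=2b
3) 2142.857ms=3b +357.143ms=1/2b
4) 2500.0ms=7/2b +357.143ms=1/2b
Σ=4b of 4 (84bpm 2/4) — PASS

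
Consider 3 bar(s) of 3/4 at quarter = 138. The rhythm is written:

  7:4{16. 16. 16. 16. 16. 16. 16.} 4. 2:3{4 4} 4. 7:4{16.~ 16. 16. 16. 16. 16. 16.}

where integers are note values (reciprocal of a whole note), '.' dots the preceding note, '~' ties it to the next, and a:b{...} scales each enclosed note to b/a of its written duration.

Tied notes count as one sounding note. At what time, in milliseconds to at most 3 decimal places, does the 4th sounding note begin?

note 4 onset = 9/14b = 279.503ms

1. 0.0ms @ 0 + 93.168ms (3/14)
2. 93.168ms @ 3/14 + 93.168ms (3/14)
3. 186.335ms @ 3/7 + 93.168ms (3/14)
4. 279.503ms @ 9/14 + 93.168ms (3/14)
5. 372.671ms @ 6/7 + 93.168ms (3/14)
6. 465.839ms @ 15/14 + 93.168ms (3/14)
7. 559.006ms @ 9/7 + 93.168ms (3/14)
8. 652.174ms @ 3/2 + 652.174ms (3/2)
9. 1304.348ms @ 3 + 652.174ms (3/2)
10. 1956.522ms @ 9/2 + 652.174ms (3/2)
11. 2608.696ms @ 6 + 652.174ms (3/2)
12. 3260.87ms @ 15/2 + 186.335ms (3/7)
13. 3447.205ms @ 111/14 + 93.168ms (3/14)
14. 3540.373ms @ 57/7 + 93.168ms (3/14)
15. 3633.54ms @ 117/14 + 93.168ms (3/14)
16. 3726.708ms @ 60/7 + 93.168ms (3/14)
17. 3819.876ms @ 123/14 + 93.168ms (3/14)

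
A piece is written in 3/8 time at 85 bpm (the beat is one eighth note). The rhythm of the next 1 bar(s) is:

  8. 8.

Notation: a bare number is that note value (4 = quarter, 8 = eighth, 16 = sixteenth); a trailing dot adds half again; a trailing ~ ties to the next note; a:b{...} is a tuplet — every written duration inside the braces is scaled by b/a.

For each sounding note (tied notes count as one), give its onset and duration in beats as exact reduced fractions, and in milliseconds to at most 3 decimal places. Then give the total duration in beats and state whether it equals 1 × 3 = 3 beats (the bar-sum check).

1) 0.0ms=0b +1058.824ms=3/2b
2) 1058.824ms=3/2b +1058.824ms=3/2b
Σ=3b of 3 (85bpm 3/8) — PASS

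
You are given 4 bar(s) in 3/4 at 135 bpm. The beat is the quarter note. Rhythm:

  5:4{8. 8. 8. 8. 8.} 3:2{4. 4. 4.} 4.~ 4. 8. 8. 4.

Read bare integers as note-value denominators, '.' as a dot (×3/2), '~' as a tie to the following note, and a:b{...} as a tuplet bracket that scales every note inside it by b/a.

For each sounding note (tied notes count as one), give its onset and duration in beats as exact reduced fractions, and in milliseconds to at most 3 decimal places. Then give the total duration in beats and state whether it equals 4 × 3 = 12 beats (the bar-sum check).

1) 0.0ms=0b +266.667ms=3/5b
2) 266.667ms=3/5b +266.667ms=3/5b
3) 533.333ms=6/5b +266.667ms=3/5b
4) 800.0ms=9/5b +266.667ms=3/5b
5) 1066.667ms=12/5b +266.667ms=3/5b
6) 1333.333ms=3b +444.444ms=1b
7) 1777.778ms=4b +444.444ms=1b
8) 2222.222ms=5b +444.444ms=1b
9) 2666.667ms=6b +1333.333ms=3b
10) 4000.0ms=9b +333.333ms=3/4b
11) 4333.333ms=39/4b +333.333ms=3/4b
12) 4666.667ms=21/2b +666.667ms=3/2b
Σ=12b of 12 (135bpm 3/4) — PASS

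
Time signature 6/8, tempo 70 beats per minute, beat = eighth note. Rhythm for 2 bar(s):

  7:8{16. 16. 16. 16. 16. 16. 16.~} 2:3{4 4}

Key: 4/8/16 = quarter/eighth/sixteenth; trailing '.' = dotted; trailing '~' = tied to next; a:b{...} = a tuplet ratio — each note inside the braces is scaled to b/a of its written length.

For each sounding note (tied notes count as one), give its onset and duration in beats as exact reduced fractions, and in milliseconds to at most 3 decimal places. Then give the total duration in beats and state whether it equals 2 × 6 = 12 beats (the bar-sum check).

1) 0.0ms=0b +734.694ms=6/7b
2) 734.694ms=6/7b +734.694ms=6/7b
3) 1469.388ms=12/7b +734.694ms=6/7b
4) 2204.082ms=18/7b +734.694ms=6/7b
5) 2938.776ms=24/7b +734.694ms=6/7b
6) 3673.469ms=30/7b +734.694ms=6/7b
7) 4408.163ms=36/7b +3306.122ms=27/7b
8) 7714.286ms=9b +2571.429ms=3b
Σ=12b of 12 (70bpm 6/8) — PASS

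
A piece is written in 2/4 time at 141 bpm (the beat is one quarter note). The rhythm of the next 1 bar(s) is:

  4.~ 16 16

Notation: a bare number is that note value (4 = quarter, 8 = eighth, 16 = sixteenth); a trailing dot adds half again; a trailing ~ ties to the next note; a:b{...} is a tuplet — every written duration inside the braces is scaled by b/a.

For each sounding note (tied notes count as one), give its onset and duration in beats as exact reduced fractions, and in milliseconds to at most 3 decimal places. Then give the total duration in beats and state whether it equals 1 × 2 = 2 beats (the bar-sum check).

1) 0.0ms=0b +744.681ms=7/4b
2) 744.681ms=7/4b +106.383ms=1/4b
Σ=2b of 2 (141bpm 2/4) — PASS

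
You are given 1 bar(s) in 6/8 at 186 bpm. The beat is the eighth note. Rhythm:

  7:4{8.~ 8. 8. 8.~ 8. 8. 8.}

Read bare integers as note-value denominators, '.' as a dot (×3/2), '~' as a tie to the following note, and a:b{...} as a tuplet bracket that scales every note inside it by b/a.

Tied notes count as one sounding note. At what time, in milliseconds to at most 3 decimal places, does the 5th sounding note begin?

1. 0.0ms @ 0 + 552.995ms (12/7)
2. 552.995ms @ 12/7 + 276.498ms (6/7)
3. 829.493ms @ 18/7 + 552.995ms (12/7)
4. 1382.488ms @ 30/7 + 276.498ms (6/7)
5. 1658.986ms @ 36/7 + 276.498ms (6/7)

note 5 onset = 36/7b = 1658.986ms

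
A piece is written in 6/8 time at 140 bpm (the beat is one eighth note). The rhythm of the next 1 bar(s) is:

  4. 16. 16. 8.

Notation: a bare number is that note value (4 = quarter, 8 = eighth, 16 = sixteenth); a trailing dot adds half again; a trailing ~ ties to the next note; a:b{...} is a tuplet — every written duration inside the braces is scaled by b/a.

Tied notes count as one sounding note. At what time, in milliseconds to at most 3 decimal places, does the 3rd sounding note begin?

note 3 onset = 15/4b = 1607.143ms

1. 0.0ms @ 0 + 1285.714ms (3)
2. 1285.714ms @ 3 + 321.429ms (3/4)
3. 1607.143ms @ 15/4 + 321.429ms (3/4)
4. 1928.571ms @ 9/2 + 642.857ms (3/2)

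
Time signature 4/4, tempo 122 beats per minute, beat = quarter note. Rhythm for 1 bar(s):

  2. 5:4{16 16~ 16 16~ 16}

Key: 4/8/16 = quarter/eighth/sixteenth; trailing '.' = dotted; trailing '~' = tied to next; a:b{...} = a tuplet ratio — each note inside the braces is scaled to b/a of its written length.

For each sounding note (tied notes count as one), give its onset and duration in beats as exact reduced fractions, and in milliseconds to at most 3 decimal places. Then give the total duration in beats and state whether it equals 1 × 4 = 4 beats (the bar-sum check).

1) 0.0ms=0b +1475.41ms=3b
2) 1475.41ms=3b +98.361ms=1/5b
3) 1573.77ms=16/5b +196.721ms=2/5b
4) 1770.492ms=18/5b +196.721ms=2/5b
Σ=4b of 4 (122bpm 4/4) — PASS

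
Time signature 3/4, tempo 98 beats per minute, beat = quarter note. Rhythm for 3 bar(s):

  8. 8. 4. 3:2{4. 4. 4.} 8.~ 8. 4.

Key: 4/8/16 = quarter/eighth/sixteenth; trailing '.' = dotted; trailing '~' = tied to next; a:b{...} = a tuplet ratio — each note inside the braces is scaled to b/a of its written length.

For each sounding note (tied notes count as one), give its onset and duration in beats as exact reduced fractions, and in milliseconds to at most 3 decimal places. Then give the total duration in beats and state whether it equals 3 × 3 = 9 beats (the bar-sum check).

1) 0.0ms=0b +459.184ms=3/4b
2) 459.184ms=3/4b +459.184ms=3/4b
3) 918.367ms=3/2b +918.367ms=3/2b
4) 1836.735ms=3b +612.245ms=1b
5) 2448.98ms=4b +612.245ms=1b
6) 3061.224ms=5b +612.245ms=1b
7) 3673.469ms=6b +918.367ms=3/2b
8) 4591.837ms=15/2b +918.367ms=3/2b
Σ=9b of 9 (98bpm 3/4) — PASS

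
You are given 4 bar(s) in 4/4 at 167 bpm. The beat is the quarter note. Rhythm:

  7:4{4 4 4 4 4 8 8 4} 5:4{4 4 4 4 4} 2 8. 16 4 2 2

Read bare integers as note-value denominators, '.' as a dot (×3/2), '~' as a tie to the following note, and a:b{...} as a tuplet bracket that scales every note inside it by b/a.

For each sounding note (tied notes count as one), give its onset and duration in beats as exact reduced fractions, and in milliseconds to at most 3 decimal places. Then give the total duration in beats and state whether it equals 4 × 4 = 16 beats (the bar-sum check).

1) 0.0ms=0b +205.304ms=4/7b
2) 205.304ms=4/7b +205.304ms=4/7b
3) 410.607ms=8/7b +205.304ms=4/7b
4) 615.911ms=12/7b +205.304ms=4/7b
5) 821.215ms=16/7b +205.304ms=4/7b
6) 1026.518ms=20/7b +102.652ms=2/7b
7) 1129.17ms=22/7b +102.652ms=2/7b
8) 1231.822ms=24/7b +205.304ms=4/7b
9) 1437.126ms=4b +287.425ms=4/5b
10) 1724.551ms=24/5b +287.425ms=4/5b
11) 2011.976ms=28/5b +287.425ms=4/5b
12) 2299.401ms=32/5b +287.425ms=4/5b
13) 2586.826ms=36/5b +287.425ms=4/5b
14) 2874.251ms=8b +718.563ms=2b
15) 3592.814ms=10b +269.461ms=3/4b
16) 3862.275ms=43/4b +89.82ms=1/4b
17) 3952.096ms=11b +359.281ms=1b
18) 4311.377ms=12b +718.563ms=2b
19) 5029.94ms=14b +718.563ms=2b
Σ=16b of 16 (167bpm 4/4) — PASS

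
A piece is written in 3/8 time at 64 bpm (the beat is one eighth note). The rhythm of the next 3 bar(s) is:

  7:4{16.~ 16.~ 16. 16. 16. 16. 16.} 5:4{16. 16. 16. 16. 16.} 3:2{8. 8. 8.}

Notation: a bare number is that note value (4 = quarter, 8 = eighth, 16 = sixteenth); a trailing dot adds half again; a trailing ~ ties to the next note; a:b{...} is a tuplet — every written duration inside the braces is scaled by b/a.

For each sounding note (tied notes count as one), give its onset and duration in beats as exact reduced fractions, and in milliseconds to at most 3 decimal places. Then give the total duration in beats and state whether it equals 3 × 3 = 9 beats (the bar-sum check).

1) 0.0ms=0b +1205.357ms=9/7b
2) 1205.357ms=9/7b +401.786ms=3/7b
3) 1607.143ms=12/7b +401.786ms=3/7b
4) 2008.929ms=15/7b +401.786ms=3/7b
5) 2410.714ms=18/7b +401.786ms=3/7b
6) 2812.5ms=3b +562.5ms=3/5b
7) 3375.0ms=18/5b +562.5ms=3/5b
8) 3937.5ms=21/5b +562.5ms=3/5b
9) 4500.0ms=24/5b +562.5ms=3/5b
10) 5062.5ms=27/5b +562.5ms=3/5b
11) 5625.0ms=6b +937.5ms=1b
12) 6562.5ms=7b +937.5ms=1b
13) 7500.0ms=8b +937.5ms=1b
Σ=9b of 9 (64bpm 3/8) — PASS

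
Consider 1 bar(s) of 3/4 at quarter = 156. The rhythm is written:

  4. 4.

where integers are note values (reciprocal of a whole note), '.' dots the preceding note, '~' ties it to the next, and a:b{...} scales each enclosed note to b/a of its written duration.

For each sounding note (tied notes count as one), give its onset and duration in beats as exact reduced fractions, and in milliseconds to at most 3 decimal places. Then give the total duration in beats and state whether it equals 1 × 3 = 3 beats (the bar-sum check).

1) 0.0ms=0b +576.923ms=3/2b
2) 576.923ms=3/2b +576.923ms=3/2b
Σ=3b of 3 (156bpm 3/4) — PASS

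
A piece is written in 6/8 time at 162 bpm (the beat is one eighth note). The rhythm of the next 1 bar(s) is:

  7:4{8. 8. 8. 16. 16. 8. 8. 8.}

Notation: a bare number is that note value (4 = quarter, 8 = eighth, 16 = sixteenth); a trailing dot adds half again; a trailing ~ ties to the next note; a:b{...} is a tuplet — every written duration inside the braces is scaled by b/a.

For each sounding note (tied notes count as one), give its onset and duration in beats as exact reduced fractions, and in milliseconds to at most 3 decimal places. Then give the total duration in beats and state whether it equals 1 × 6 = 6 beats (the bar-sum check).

1) 0.0ms=0b +317.46ms=6/7b
2) 317.46ms=6/7b +317.46ms=6/7b
3) 634.921ms=12/7b +317.46ms=6/7b
4) 952.381ms=18/7b +158.73ms=3/7b
5) 1111.111ms=3b +158.73ms=3/7b
6) 1269.841ms=24/7b +317.46ms=6/7b
7) 1587.302ms=30/7b +317.46ms=6/7b
8) 1904.762ms=36/7b +317.46ms=6/7b
Σ=6b of 6 (162bpm 6/8) — PASS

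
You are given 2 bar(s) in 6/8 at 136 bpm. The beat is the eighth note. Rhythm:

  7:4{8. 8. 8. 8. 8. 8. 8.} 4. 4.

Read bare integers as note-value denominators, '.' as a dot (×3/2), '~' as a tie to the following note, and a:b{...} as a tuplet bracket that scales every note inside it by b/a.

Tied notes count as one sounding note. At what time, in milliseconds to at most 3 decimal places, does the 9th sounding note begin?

1. 0.0ms @ 0 + 378.151ms (6/7)
2. 378.151ms @ 6/7 + 378.151ms (6/7)
3. 756.303ms @ 12/7 + 378.151ms (6/7)
4. 1134.454ms @ 18/7 + 378.151ms (6/7)
5. 1512.605ms @ 24/7 + 378.151ms (6/7)
6. 1890.756ms @ 30/7 + 378.151ms (6/7)
7. 2268.908ms @ 36/7 + 378.151ms (6/7)
8. 2647.059ms @ 6 + 1323.529ms (3)
9. 3970.588ms @ 9 + 1323.529ms (3)

note 9 onset = 9b = 3970.588ms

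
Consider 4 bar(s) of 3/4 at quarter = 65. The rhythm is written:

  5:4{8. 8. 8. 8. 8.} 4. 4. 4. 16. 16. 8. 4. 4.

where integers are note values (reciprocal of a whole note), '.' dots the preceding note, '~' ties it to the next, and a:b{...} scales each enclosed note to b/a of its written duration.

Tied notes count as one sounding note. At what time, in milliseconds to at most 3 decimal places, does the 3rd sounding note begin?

1. 0.0ms @ 0 + 553.846ms (3/5)
2. 553.846ms @ 3/5 + 553.846ms (3/5)
3. 1107.692ms @ 6/5 + 553.846ms (3/5)
4. 1661.538ms @ 9/5 + 553.846ms (3/5)
5. 2215.385ms @ 12/5 + 553.846ms (3/5)
6. 2769.231ms @ 3 + 1384.615ms (3/2)
7. 4153.846ms @ 9/2 + 1384.615ms (3/2)
8. 5538.462ms @ 6 + 1384.615ms (3/2)
9. 6923.077ms @ 15/2 + 346.154ms (3/8)
10. 7269.231ms @ 63/8 + 346.154ms (3/8)
11. 7615.385ms @ 33/4 + 692.308ms (3/4)
12. 8307.692ms @ 9 + 1384.615ms (3/2)
13. 9692.308ms @ 21/2 + 1384.615ms (3/2)

note 3 onset = 6/5b = 1107.692ms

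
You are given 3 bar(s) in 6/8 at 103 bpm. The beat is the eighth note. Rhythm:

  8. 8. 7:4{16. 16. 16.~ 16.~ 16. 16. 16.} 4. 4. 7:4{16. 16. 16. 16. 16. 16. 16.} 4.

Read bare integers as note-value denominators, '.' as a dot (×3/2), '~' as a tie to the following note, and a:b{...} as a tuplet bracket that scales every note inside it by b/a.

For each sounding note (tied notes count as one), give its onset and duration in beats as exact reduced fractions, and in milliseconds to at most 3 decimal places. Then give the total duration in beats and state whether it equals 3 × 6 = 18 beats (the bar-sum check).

1) 0.0ms=0b +873.786ms=3/2b
2) 873.786ms=3/2b +873.786ms=3/2b
3) 1747.573ms=3b +249.653ms=3/7b
4) 1997.226ms=24/7b +249.653ms=3/7b
5) 2246.879ms=27/7b +748.96ms=9/7b
6) 2995.839ms=36/7b +249.653ms=3/7b
7) 3245.492ms=39/7b +249.653ms=3/7b
8) 3495.146ms=6b +1747.573ms=3b
9) 5242.718ms=9b +1747.573ms=3b
10) 6990.291ms=12b +249.653ms=3/7b
11) 7239.945ms=87/7b +249.653ms=3/7b
12) 7489.598ms=90/7b +249.653ms=3/7b
13) 7739.251ms=93/7b +249.653ms=3/7b
14) 7988.904ms=96/7b +249.653ms=3/7b
15) 8238.558ms=99/7b +249.653ms=3/7b
16) 8488.211ms=102/7b +249.653ms=3/7b
17) 8737.864ms=15b +1747.573ms=3b
Σ=18b of 18 (103bpm 6/8) — PASS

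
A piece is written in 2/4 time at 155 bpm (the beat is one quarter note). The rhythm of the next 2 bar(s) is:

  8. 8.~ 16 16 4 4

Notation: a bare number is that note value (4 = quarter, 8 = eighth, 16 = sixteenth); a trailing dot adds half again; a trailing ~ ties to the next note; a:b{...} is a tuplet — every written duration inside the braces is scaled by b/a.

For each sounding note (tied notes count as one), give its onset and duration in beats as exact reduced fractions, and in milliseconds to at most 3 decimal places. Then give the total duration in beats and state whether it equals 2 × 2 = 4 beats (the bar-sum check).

1) 0.0ms=0b +290.323ms=3/4b
2) 290.323ms=3/4b +387.097ms=1b
3) 677.419ms=7/4b +96.774ms=1/4b
4) 774.194ms=2b +387.097ms=1b
5) 1161.29ms=3b +387.097ms=1b
Σ=4b of 4 (155bpm 2/4) — PASS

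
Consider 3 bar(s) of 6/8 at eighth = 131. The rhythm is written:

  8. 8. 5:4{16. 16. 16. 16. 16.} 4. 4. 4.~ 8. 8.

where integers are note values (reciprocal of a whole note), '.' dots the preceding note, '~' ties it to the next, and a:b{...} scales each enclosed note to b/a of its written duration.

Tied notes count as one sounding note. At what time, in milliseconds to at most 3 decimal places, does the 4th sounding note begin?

1. 0.0ms @ 0 + 687.023ms (3/2)
2. 687.023ms @ 3/2 + 687.023ms (3/2)
3. 1374.046ms @ 3 + 274.809ms (3/5)
4. 1648.855ms @ 18/5 + 274.809ms (3/5)
5. 1923.664ms @ 21/5 + 274.809ms (3/5)
6. 2198.473ms @ 24/5 + 274.809ms (3/5)
7. 2473.282ms @ 27/5 + 274.809ms (3/5)
8. 2748.092ms @ 6 + 1374.046ms (3)
9. 4122.137ms @ 9 + 1374.046ms (3)
10. 5496.183ms @ 12 + 2061.069ms (9/2)
11. 7557.252ms @ 33/2 + 687.023ms (3/2)

note 4 onset = 18/5b = 1648.855ms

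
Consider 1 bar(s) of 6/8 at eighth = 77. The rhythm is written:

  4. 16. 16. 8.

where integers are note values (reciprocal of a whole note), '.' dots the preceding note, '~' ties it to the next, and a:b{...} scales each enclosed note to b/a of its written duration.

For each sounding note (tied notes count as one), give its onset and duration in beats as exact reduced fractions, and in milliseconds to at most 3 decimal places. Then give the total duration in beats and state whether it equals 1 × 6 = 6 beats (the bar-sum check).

1) 0.0ms=0b +2337.662ms=3b
2) 2337.662ms=3b +584.416ms=3/4b
3) 2922.078ms=15/4b +584.416ms=3/4b
4) 3506.494ms=9/2b +1168.831ms=3/2b
Σ=6b of 6 (77bpm 6/8) — PASS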